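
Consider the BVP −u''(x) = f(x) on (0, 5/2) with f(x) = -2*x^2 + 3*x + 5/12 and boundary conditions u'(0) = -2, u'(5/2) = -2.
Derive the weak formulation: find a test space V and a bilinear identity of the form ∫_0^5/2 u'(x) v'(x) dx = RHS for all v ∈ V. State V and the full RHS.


V = H^1(0, 5/2) (v unrestricted at boundary; u is determined up to an additive constant); weak form: ∫_0^5/2 u'v' dx = ∫_0^5/2 (-2*x^2 + 3*x + 5/12) v dx − 2·v(5/2) + 2·v(0) for all v ∈ V.

Multiply both sides by a test function v and integrate from 0 to 5/2:
  ∫_0^5/2 −u''(x) v(x) dx = ∫_0^5/2 f(x) v(x) dx.
Integrate the LHS by parts once:
  ∫_0^5/2 −u'' v dx = −[u'(x) v(x)]_0^5/2 + ∫_0^5/2 u'(x) v'(x) dx.
Thus ∫_0^5/2 u'(x) v'(x) dx = ∫_0^5/2 f(x) v(x) dx + [u'(x) v(x)]_0^5/2.
Choose V so that boundary terms are either known or forced to vanish.
u has inhomogeneous Neumann u'(0) = -2, u'(5/2) = -2. [u' v]_0^5/2 = (-2)·v(5/2) − (-2)·v(0) = − 2·v(5/2) + 2·v(0). Take V = H^1(0, 5/2); boundary term becomes part of RHS.
Weak formulation: find u (satisfying any essential BC) such that ∫_0^5/2 u'(x) v'(x) dx = ∫_0^5/2 f v dx − 2·v(5/2) + 2·v(0) for all v ∈ V (Neumann data are natural BCs: they enter the RHS as boundary terms).
Substituting f(x) = -2*x^2 + 3*x + 5/12, the right-hand side is ∫_0^5/2 (-2*x^2 + 3*x + 5/12) v dx − 2·v(5/2) + 2·v(0).
Compatibility check (pure Neumann): taking v ≡ 1 ∈ V gives 0 = ∫_0^5/2 f dx + (-2) − (-2), i.e. ∫_0^5/2 f dx must equal u'(0) − u'(5/2) = 0. Indeed ∫_0^5/2 (-2*x^2 + 3*x + 5/12) dx = 0, so the data are compatible. The solution is then unique only up to an additive constant (fix it e.g. by requiring ∫_0^5/2 u dx = 0).


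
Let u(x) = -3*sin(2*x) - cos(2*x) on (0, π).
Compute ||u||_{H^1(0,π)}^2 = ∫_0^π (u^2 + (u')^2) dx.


||u||_{H^1(0,π)}^2 = 25*π

u'(x) = 2*sin(2*x) - 6*cos(2*x).
Expand u² and (u')² and integrate term by term on (0, π), using: for integers n ≥ 1, ∫_0^π sin²(nx) dx = ∫_0^π cos²(nx) dx = π/2; for n ≠ n', ∫_0^π sin(nx)sin(n'x) dx = ∫_0^π cos(nx)cos(n'x) dx = 0; and by product-to-sum, ∫_0^π sin(nx)cos(n'x) dx = ½∫_0^π [sin((n+n')x) + sin((n−n')x)] dx, which is 0 when n+n' is even and 2n/(n²−n'²) when n+n' is odd (it need not vanish on (0, π)).
  u² squared terms: (-1)²·∫cos(2x)² dx = 1·π/2 = π/2;  (-3)²·∫sin(2x)² dx = 9·π/2 = 9*π/2.
  u² cross terms: 2·(-1)·(-3)·∫cos(2x)·sin(2x) dx = 6·(0) = 0.
  So ∫_0^π u² dx = π/2 + 9*π/2 + 0 = 5*π.
  (u')² squared terms: (-6)²·∫cos(2x)² dx = 36·π/2 = 18*π;  (2)²·∫sin(2x)² dx = 4·π/2 = 2*π.
  (u')² cross terms: 2·(-6)·(2)·∫cos(2x)·sin(2x) dx = -24·(0) = 0.
  So ∫_0^π (u')² dx = 18*π + 2*π + 0 = 20*π.
||u||_{H^1}^2 = (5*π) + (20*π) = 25*π.


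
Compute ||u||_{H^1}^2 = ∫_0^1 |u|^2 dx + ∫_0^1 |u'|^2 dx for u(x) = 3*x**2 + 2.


||u||_{H^1}^2 = 109/5

The H^1 norm (squared) on an interval (0, L) is
  ||u||_{H^1}^2 = ∫_0^L u(x)^2 dx + ∫_0^L u'(x)^2 dx.
Compute u'(x) = 6*x.
Then u(x)^2 = 9*x**4 + 12*x**2 + 4 and u'(x)^2 = 36*x**2.
Integrate each monomial from 0 to 1 using ∫_0^1 c·x^n dx = c·1^(n+1)/(n+1):
  ∫_0^1 u(x)^2 dx = ∫_0^1 (9*x^4 + 12*x^2 + 4) dx. Term by term:
    ∫_0^1 9*x^4 dx = 9/5;  ∫_0^1 12*x^2 dx = 4;  ∫_0^1 4 dx = 4.
  Sum: 9/5 + 4 + 4 = 49/5.
  ∫_0^1 u'(x)^2 dx = ∫_0^1 (36*x^2) dx. Term by term:
    ∫_0^1 36*x^2 dx = 12.
Adding: ||u||_{H^1}^2 = 49/5 + 12 = 109/5.


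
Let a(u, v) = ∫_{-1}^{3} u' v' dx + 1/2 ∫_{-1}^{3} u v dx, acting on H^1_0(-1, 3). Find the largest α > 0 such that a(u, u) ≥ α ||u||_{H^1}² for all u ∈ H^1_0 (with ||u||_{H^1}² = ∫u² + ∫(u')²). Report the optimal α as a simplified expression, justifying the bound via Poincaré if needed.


α = (8 + π^2)/(π^2 + 16)

Coercivity of a(·,·) on H^1_0(-1, 3) means a(u, u) ≥ α ||u||_{H^1}² for every u ∈ H^1_0.
The interval has length L = 4, and Poincaré/coercivity depend only on L. Here a(u, u) = ∫(u')² + (1/2)·∫u².
Here 0 < c = 1/2 < 1. The condition a(u,u) ≥ α||u||_{H^1}² reads (1−α)∫(u')² ≥ (α−c)∫u². Any admissible α is ≤ 1 (rapidly oscillating u have ∫u²/∫(u')² → 0), and α = 1 would force 0 ≥ (1−c)∫u², impossible since c < 1; so 1−α > 0. By the sharp Poincaré inequality on H^1_0 of an interval of length L, ∫(u')² ≥ (π/L)²∫u² with equality for the first sine mode sin(π(x−x₀)/L) (x₀ the left endpoint), so the inequality holds for all u iff (1−α)(π/L)² ≥ α − c, i.e. α ≤ ((π/L)² + c)/((π/L)² + 1) = (1 + c(L/π)²)/(1 + (L/π)²). With (π/L)² = π^2/16 and c = 1/2, the largest admissible constant is α = ((π/L)² + c)/((π/L)² + 1).
Simplifying, α = (8 + π^2)/(π^2 + 16).


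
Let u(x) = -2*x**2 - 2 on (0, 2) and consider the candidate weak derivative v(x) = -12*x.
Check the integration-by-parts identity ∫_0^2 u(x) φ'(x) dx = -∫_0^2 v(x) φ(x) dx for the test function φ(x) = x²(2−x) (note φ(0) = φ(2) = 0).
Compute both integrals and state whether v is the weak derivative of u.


LHS = 32/5, RHS = 96/5. No, v is not the weak derivative of u.

u(x) = -2*x**2 - 2, classical derivative u'(x) = -4*x.
φ(x) = x²(2−x), so φ'(x) = x*(4 - 3*x).
Note φ(0) = φ(2) = 0, so the boundary term u·φ vanishes.
LHS = ∫_0^2 u(x) φ'(x) dx = ∫_0^2 (6*x^4 - 8*x^3 + 6*x^2 - 8*x) dx. Term by term:
  ∫_0^2 6*x^4 dx = 192/5;  ∫_0^2 -8*x^3 dx = -32;  ∫_0^2 6*x^2 dx = 16;
  ∫_0^2 -8*x dx = -16.
Sum: 192/5 − 32 + 16 − 16 = 32/5.
So LHS = 32/5.
∫_0^2 v(x) φ(x) dx = ∫_0^2 (12*x^4 - 24*x^3) dx. Term by term:
  ∫_0^2 12*x^4 dx = 384/5;  ∫_0^2 -24*x^3 dx = -96.
Sum: 384/5 − 96 = -96/5.
So RHS = -∫_0^2 v(x) φ(x) dx = 96/5.
LHS − RHS = -64/5 ≠ 0, so the identity fails.
(For a valid weak derivative the identity must hold for EVERY test function, in particular this one. The failure shows v is NOT the weak derivative of u.)
Correct weak derivative would be u'(x) = -4*x.


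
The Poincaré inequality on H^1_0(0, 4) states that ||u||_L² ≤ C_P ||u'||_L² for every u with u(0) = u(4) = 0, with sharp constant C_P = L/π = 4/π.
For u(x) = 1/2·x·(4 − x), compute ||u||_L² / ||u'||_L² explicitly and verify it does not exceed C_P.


||u||_L² / ||u'||_L² = 2*sqrt(10)/5 < C_P = 4/π.

u(x) = 1/2·x·(4 − x), so u'(x) = 2 - x.
u(x) = 1/2·x·(4 − x) vanishes at x = 0 and x = 4, so u ∈ H^1_0(0, 4). Differentiate via the product rule and integrate the resulting polynomials term by term.
  ∫_0^4 u² dx = ∫_0^4 (x^4/4 - 2*x^3 + 4*x^2) dx. Term by term:
    ∫_0^4 x^4/4 dx = 256/5;  ∫_0^4 -2*x^3 dx = -128;  ∫_0^4 4*x^2 dx = 256/3.
  Sum: 256/5 − 128 + 256/3 = 128/15.
  ∫_0^4 (u')² dx = ∫_0^4 (x^2 - 4*x + 4) dx. Term by term:
    ∫_0^4 x^2 dx = 64/3;  ∫_0^4 -4*x dx = -32;  ∫_0^4 4 dx = 16.
  Sum: 64/3 − 32 + 16 = 16/3.
∫_0^4 u² dx = 128/15, so ||u||_L² = 8*sqrt(30)/15.
∫_0^4 (u')² dx = 16/3, so ||u'||_L² = 4*sqrt(3)/3.
Ratio ||u||_L² / ||u'||_L² = 2*sqrt(10)/5.
Sharp Poincaré constant on H^1_0(0, 4) is C_P = L/π = 4/π, achieved by sin(π/4·x).
A polynomial bump cannot attain the sharp Poincaré constant (only the first sine eigenfunction does), so the ratio is strictly less than C_P, consistent with ||u||_L² ≤ C_P ||u'||_L².


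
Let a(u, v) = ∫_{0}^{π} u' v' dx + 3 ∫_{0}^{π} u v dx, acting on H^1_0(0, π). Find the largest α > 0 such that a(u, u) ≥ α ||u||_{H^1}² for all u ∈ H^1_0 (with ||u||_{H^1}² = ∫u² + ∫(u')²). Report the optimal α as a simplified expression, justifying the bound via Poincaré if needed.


α = 1

Coercivity of a(·,·) on H^1_0(0, π) means a(u, u) ≥ α ||u||_{H^1}² for every u ∈ H^1_0.
The interval has length L = π, and Poincaré/coercivity depend only on L. Here a(u, u) = ∫(u')² + (3)·∫u².
Here c = 3 ≥ 1, so a(u,u) = ∫(u')² + c∫u² ≥ ∫(u')² + ∫u² = ||u||_{H^1}², i.e. α = 1 works. No larger α is possible: a(u,u) ≥ α||u||_{H^1}² means (1−α)∫(u')² ≥ (α−c)∫u², and for the modes u_n = sin(nπ(x−x₀)/L) (x₀ the left endpoint) one has ∫u_n²/∫(u_n')² = (L/(nπ))² → 0, so a(u_n,u_n)/||u_n||_{H^1}² → 1. Hence the optimal constant is α = 1.
Therefore α = 1.


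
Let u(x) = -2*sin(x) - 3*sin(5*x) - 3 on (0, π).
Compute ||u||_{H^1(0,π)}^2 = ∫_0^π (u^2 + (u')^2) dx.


||u||_{H^1(0,π)}^2 = 156/5 + 130*π

u'(x) = -2*cos(x) - 15*cos(5*x).
Expand u² and (u')² and integrate term by term on (0, π), using: for integers n ≥ 1, ∫_0^π sin²(nx) dx = ∫_0^π cos²(nx) dx = π/2; for n ≠ n', ∫_0^π sin(nx)sin(n'x) dx = ∫_0^π cos(nx)cos(n'x) dx = 0; and by product-to-sum, ∫_0^π sin(nx)cos(n'x) dx = ½∫_0^π [sin((n+n')x) + sin((n−n')x)] dx, which is 0 when n+n' is even and 2n/(n²−n'²) when n+n' is odd (it need not vanish on (0, π)). For the constant mode: ∫_0^π 1 dx = π, ∫_0^π cos(nx) dx = 0, ∫_0^π sin(nx) dx = (1−(−1)^n)/n.
  u² squared terms: (-3)²·∫1 dx = 9·π = 9*π;  (-3)²·∫sin(5x)² dx = 9·π/2 = 9*π/2;  (-2)²·∫sin(x)² dx = 4·π/2 = 2*π.
  u² cross terms: 2·(-3)·(-3)·∫1·sin(5x) dx = 18·(2/5) = 36/5;  2·(-3)·(-2)·∫1·sin(x) dx = 12·(2) = 24;  2·(-3)·(-2)·∫sin(5x)·sin(x) dx = 12·(0) = 0.
  So ∫_0^π u² dx = 9*π + 9*π/2 + 2*π + 36/5 + 24 + 0 = 156/5 + 31*π/2.
  (u')² squared terms: (-15)²·∫cos(5x)² dx = 225·π/2 = 225*π/2;  (-2)²·∫cos(x)² dx = 4·π/2 = 2*π.
  (u')² cross terms: 2·(-15)·(-2)·∫cos(5x)·cos(x) dx = 60·(0) = 0.
  So ∫_0^π (u')² dx = 225*π/2 + 2*π + 0 = 229*π/2.
||u||_{H^1}^2 = (156/5 + 31*π/2) + (229*π/2) = 156/5 + 130*π.


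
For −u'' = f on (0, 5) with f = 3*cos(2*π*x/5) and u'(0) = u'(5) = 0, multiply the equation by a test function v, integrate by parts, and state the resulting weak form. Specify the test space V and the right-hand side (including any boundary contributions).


V = H^1(0, 5) (no boundary constraint on v; u is determined up to an additive constant); weak form: ∫_0^5 u'v' dx = ∫_0^5 (3*cos(2*π*x/5)) v dx for all v ∈ V.

Multiply both sides by a test function v and integrate from 0 to 5:
  ∫_0^5 −u''(x) v(x) dx = ∫_0^5 f(x) v(x) dx.
Integrate the LHS by parts once:
  ∫_0^5 −u'' v dx = −[u'(x) v(x)]_0^5 + ∫_0^5 u'(x) v'(x) dx.
Thus ∫_0^5 u'(x) v'(x) dx = ∫_0^5 f(x) v(x) dx + [u'(x) v(x)]_0^5.
Choose V so that boundary terms are either known or forced to vanish.
u has homogeneous Neumann: u'(0) = u'(5) = 0. So [u' v]_0^5 = 0·v(5) − 0·v(0) = 0 for any v; take V = H^1(0, 5).
Weak formulation: find u (satisfying any essential BC) such that ∫_0^5 u'(x) v'(x) dx = ∫_0^5 f v dx for all v ∈ V (homogeneous Neumann, so boundary terms vanish).
Substituting f(x) = 3*cos(2*π*x/5), the right-hand side is ∫_0^5 (3*cos(2*π*x/5)) v dx.
Compatibility check (pure Neumann): taking v ≡ 1 ∈ V gives 0 = ∫_0^5 f dx + (0) − (0), i.e. ∫_0^5 f dx must equal u'(0) − u'(5) = 0. Indeed ∫_0^5 (3*cos(2*π*x/5)) dx = 0, so the data are compatible. The solution is then unique only up to an additive constant (fix it e.g. by requiring ∫_0^5 u dx = 0).


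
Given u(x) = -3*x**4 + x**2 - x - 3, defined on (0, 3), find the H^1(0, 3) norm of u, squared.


||u||_{H^1}^2 = 4381527/70

The H^1 norm (squared) on an interval (0, L) is
  ||u||_{H^1}^2 = ∫_0^L u(x)^2 dx + ∫_0^L u'(x)^2 dx.
Compute u'(x) = -12*x**3 + 2*x - 1.
Then u(x)^2 = 9*x**8 - 6*x**6 + 6*x**5 + 19*x**4 - 2*x**3 - 5*x**2 + 6*x + 9 and u'(x)^2 = 144*x**6 - 48*x**4 + 24*x**3 + 4*x**2 - 4*x + 1.
Integrate each monomial from 0 to 3 using ∫_0^3 c·x^n dx = c·3^(n+1)/(n+1):
  ∫_0^3 u(x)^2 dx = ∫_0^3 (9*x^8 - 6*x^6 + 6*x^5 + 19*x^4 - 2*x^3 - 5*x^2 + 6*x + 9) dx. Term by term:
    ∫_0^3 9*x^8 dx = 19683;  ∫_0^3 -6*x^6 dx = -13122/7;  ∫_0^3 6*x^5 dx = 729;
    ∫_0^3 19*x^4 dx = 4617/5;  ∫_0^3 -2*x^3 dx = -81/2;  ∫_0^3 -5*x^2 dx = -45;
    ∫_0^3 6*x dx = 27;  ∫_0^3 9 dx = 27.
  Sum: 19683 − 13122/7 + 729 + 4617/5 − 81/2 − 45 + 27 + 27 = 1360053/70.
  ∫_0^3 u'(x)^2 dx = ∫_0^3 (144*x^6 - 48*x^4 + 24*x^3 + 4*x^2 - 4*x + 1) dx. Term by term:
    ∫_0^3 144*x^6 dx = 314928/7;  ∫_0^3 -48*x^4 dx = -11664/5;  ∫_0^3 24*x^3 dx = 486;
    ∫_0^3 4*x^2 dx = 36;  ∫_0^3 -4*x dx = -18;  ∫_0^3 1 dx = 3.
  Sum: 314928/7 − 11664/5 + 486 + 36 − 18 + 3 = 1510737/35.
Adding: ||u||_{H^1}^2 = 1360053/70 + 1510737/35 = 4381527/70.


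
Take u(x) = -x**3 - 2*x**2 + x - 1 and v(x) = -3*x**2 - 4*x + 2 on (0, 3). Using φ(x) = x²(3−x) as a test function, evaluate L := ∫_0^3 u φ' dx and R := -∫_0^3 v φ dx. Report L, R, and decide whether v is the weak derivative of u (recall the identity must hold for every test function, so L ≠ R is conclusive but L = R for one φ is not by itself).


LHS = 459/4, RHS = 108. No, v is not the weak derivative of u.

u(x) = -x**3 - 2*x**2 + x - 1, classical derivative u'(x) = -3*x**2 - 4*x + 1.
φ(x) = x²(3−x), so φ'(x) = 3*x*(2 - x).
Note φ(0) = φ(3) = 0, so the boundary term u·φ vanishes.
LHS = ∫_0^3 u(x) φ'(x) dx = ∫_0^3 (3*x^5 - 15*x^3 + 9*x^2 - 6*x) dx. Term by term:
  ∫_0^3 3*x^5 dx = 729/2;  ∫_0^3 -15*x^3 dx = -1215/4;  ∫_0^3 9*x^2 dx = 81;
  ∫_0^3 -6*x dx = -27.
Sum: 729/2 − 1215/4 + 81 − 27 = 459/4.
So LHS = 459/4.
∫_0^3 v(x) φ(x) dx = ∫_0^3 (3*x^5 - 5*x^4 - 14*x^3 + 6*x^2) dx. Term by term:
  ∫_0^3 3*x^5 dx = 729/2;  ∫_0^3 -5*x^4 dx = -243;  ∫_0^3 -14*x^3 dx = -567/2;
  ∫_0^3 6*x^2 dx = 54.
Sum: 729/2 − 243 − 567/2 + 54 = -108.
So RHS = -∫_0^3 v(x) φ(x) dx = 108.
LHS − RHS = 27/4 ≠ 0, so the identity fails.
(For a valid weak derivative the identity must hold for EVERY test function, in particular this one. The failure shows v is NOT the weak derivative of u.)
Correct weak derivative would be u'(x) = -3*x**2 - 4*x + 1.


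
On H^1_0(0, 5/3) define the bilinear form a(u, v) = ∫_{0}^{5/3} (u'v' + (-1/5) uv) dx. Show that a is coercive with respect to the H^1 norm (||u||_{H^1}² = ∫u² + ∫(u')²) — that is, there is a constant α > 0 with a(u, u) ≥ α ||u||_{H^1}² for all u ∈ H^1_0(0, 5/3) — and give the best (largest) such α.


α = (-5 + 9*π^2)/(25 + 9*π^2)

Coercivity of a(·,·) on H^1_0(0, 5/3) means a(u, u) ≥ α ||u||_{H^1}² for every u ∈ H^1_0.
The interval has length L = 5/3, and Poincaré/coercivity depend only on L. Here a(u, u) = ∫(u')² + (-1/5)·∫u².
Here c = -1/5 < 0 with |c| < (π/L)² = 9*π^2/25, so coercivity still holds. The condition a(u,u) ≥ α||u||_{H^1}² reads (1−α)∫(u')² ≥ (α−c)∫u². Any admissible α is ≤ 1 (rapidly oscillating u have ∫u²/∫(u')² → 0), and α = 1 would force 0 ≥ (1−c)∫u², impossible since c < 1; so 1−α > 0. By the sharp Poincaré inequality on H^1_0 of an interval of length L, ∫(u')² ≥ (π/L)²∫u² with equality for the first sine mode sin(π(x−x₀)/L) (x₀ the left endpoint), so the inequality holds for all u iff (1−α)(π/L)² ≥ α − c, i.e. α ≤ ((π/L)² + c)/((π/L)² + 1) = (1 + c(L/π)²)/(1 + (L/π)²). (Direct route, valid since c ≤ 0: Poincaré gives c∫u² ≥ c(L/π)²∫(u')², so a(u,u) ≥ (1 + c(L/π)²)∫(u')², while ||u||_{H^1}² ≤ (1 + (L/π)²)∫(u')²; dividing yields the same α.) With (π/L)² = 9*π^2/25 and c = -1/5, the largest admissible constant is α = ((π/L)² + c)/((π/L)² + 1).
Simplifying, α = (-5 + 9*π^2)/(25 + 9*π^2).


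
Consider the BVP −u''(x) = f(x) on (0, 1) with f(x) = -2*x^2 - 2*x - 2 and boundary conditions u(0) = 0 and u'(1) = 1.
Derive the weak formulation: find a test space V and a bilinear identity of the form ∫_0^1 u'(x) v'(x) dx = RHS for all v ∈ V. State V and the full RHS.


V = {v ∈ H^1(0, 1) : v(0) = 0} (test functions vanish at x = 0 where u is specified); weak form: ∫_0^1 u'v' dx = ∫_0^1 (-2*x^2 - 2*x - 2) v dx + v(1) for all v ∈ V.

Multiply both sides by a test function v and integrate from 0 to 1:
  ∫_0^1 −u''(x) v(x) dx = ∫_0^1 f(x) v(x) dx.
Integrate the LHS by parts once:
  ∫_0^1 −u'' v dx = −[u'(x) v(x)]_0^1 + ∫_0^1 u'(x) v'(x) dx.
Thus ∫_0^1 u'(x) v'(x) dx = ∫_0^1 f(x) v(x) dx + [u'(x) v(x)]_0^1.
Choose V so that boundary terms are either known or forced to vanish.
Mixed BC: u(0) = 0 (Dirichlet) and u'(1) = 1 (Neumann). Define V = {v ∈ H^1(0, 1) : v(0) = 0}. Then [u' v]_0^1 = u'(1)·v(1) − u'(0)·0 = v(1).
Weak formulation: find u (satisfying any essential BC) such that ∫_0^1 u'(x) v'(x) dx = ∫_0^1 f v dx + v(1) for all v ∈ V (Dirichlet at 0 absorbed into V; Neumann datum at x = 1 contributes the boundary term).
Substituting f(x) = -2*x^2 - 2*x - 2, the right-hand side is ∫_0^1 (-2*x^2 - 2*x - 2) v dx + v(1).


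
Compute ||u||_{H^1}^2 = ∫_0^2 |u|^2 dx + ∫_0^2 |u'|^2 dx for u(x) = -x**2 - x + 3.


||u||_{H^1}^2 = 416/15

The H^1 norm (squared) on an interval (0, L) is
  ||u||_{H^1}^2 = ∫_0^L u(x)^2 dx + ∫_0^L u'(x)^2 dx.
Compute u'(x) = -2*x - 1.
Then u(x)^2 = x**4 + 2*x**3 - 5*x**2 - 6*x + 9 and u'(x)^2 = 4*x**2 + 4*x + 1.
Integrate each monomial from 0 to 2 using ∫_0^2 c·x^n dx = c·2^(n+1)/(n+1):
  ∫_0^2 u(x)^2 dx = ∫_0^2 (x^4 + 2*x^3 - 5*x^2 - 6*x + 9) dx. Term by term:
    ∫_0^2 x^4 dx = 32/5;  ∫_0^2 2*x^3 dx = 8;  ∫_0^2 -5*x^2 dx = -40/3;
    ∫_0^2 -6*x dx = -12;  ∫_0^2 9 dx = 18.
  Sum: 32/5 + 8 − 40/3 − 12 + 18 = 106/15.
  ∫_0^2 u'(x)^2 dx = ∫_0^2 (4*x^2 + 4*x + 1) dx. Term by term:
    ∫_0^2 4*x^2 dx = 32/3;  ∫_0^2 4*x dx = 8;  ∫_0^2 1 dx = 2.
  Sum: 32/3 + 8 + 2 = 62/3.
Adding: ||u||_{H^1}^2 = 106/15 + 62/3 = 416/15.


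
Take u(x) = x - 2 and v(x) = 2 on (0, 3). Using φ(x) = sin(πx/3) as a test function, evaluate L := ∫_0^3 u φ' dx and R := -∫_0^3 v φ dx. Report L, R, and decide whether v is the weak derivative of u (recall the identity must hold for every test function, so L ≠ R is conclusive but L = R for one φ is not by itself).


LHS = -6/π, RHS = -12/π. No, v is not the weak derivative of u.

u(x) = x - 2, classical derivative u'(x) = 1.
φ(x) = sin(πx/3), so φ'(x) = π*cos(π*x/3)/3.
Note φ(0) = φ(3) = 0, so the boundary term u·φ vanishes.
LHS = ∫_0^3 u(x) φ'(x) dx = ∫_0^3 (π*x*cos(π*x/3)/3 - 2*π*cos(π*x/3)/3) dx. Term by term:
  ∫_0^3 -2*π*cos(π*x/3)/3 dx = 0;  ∫_0^3 π*x*cos(π*x/3)/3 dx = -6/π.
Sum: 0 − 6/π = -6/π.
So LHS = -6/π.
∫_0^3 v(x) φ(x) dx = ∫_0^3 (2*sin(π*x/3)) dx. Term by term:
  ∫_0^3 2*sin(π*x/3) dx = 12/π.
So RHS = -∫_0^3 v(x) φ(x) dx = -12/π.
LHS − RHS = 6/π ≠ 0, so the identity fails.
(For a valid weak derivative the identity must hold for EVERY test function, in particular this one. The failure shows v is NOT the weak derivative of u.)
Correct weak derivative would be u'(x) = 1.


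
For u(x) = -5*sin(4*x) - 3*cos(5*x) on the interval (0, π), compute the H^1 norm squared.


||u||_{H^1(0,π)}^2 = -2080/3 + 659*π/2

u'(x) = 15*sin(5*x) - 20*cos(4*x).
Expand u² and (u')² and integrate term by term on (0, π), using: for integers n ≥ 1, ∫_0^π sin²(nx) dx = ∫_0^π cos²(nx) dx = π/2; for n ≠ n', ∫_0^π sin(nx)sin(n'x) dx = ∫_0^π cos(nx)cos(n'x) dx = 0; and by product-to-sum, ∫_0^π sin(nx)cos(n'x) dx = ½∫_0^π [sin((n+n')x) + sin((n−n')x)] dx, which is 0 when n+n' is even and 2n/(n²−n'²) when n+n' is odd (it need not vanish on (0, π)).
  u² squared terms: (-5)²·∫sin(4x)² dx = 25·π/2 = 25*π/2;  (-3)²·∫cos(5x)² dx = 9·π/2 = 9*π/2.
  u² cross terms: 2·(-5)·(-3)·∫sin(4x)·cos(5x) dx = 30·(-8/9) = -80/3.
  So ∫_0^π u² dx = 25*π/2 + 9*π/2 − 80/3 = -80/3 + 17*π.
  (u')² squared terms: (-20)²·∫cos(4x)² dx = 400·π/2 = 200*π;  (15)²·∫sin(5x)² dx = 225·π/2 = 225*π/2.
  (u')² cross terms: 2·(-20)·(15)·∫cos(4x)·sin(5x) dx = -600·(10/9) = -2000/3.
  So ∫_0^π (u')² dx = 200*π + 225*π/2 − 2000/3 = -2000/3 + 625*π/2.
||u||_{H^1}^2 = (-80/3 + 17*π) + (-2000/3 + 625*π/2) = -2080/3 + 659*π/2.


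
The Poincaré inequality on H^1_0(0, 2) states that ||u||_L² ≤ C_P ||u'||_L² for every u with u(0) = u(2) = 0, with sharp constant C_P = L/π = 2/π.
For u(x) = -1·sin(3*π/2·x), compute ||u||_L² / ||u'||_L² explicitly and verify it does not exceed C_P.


||u||_L² / ||u'||_L² = 2/(3*π) < C_P = 2/π.

u(x) = -1·sin(3*π/2·x), so u'(x) = -3*π*cos(3*π*x/2)/2.
Writing u(x) = A·sin(kπx/L) with A = -1 and k = 3, use ∫_0^L sin²(kπx/L) dx = L/2 and ∫_0^L cos²(kπx/L) dx = L/2.
u² = 1·sin²(3*π/2·x) and (u')² = 9*π^2/4·cos²(3*π/2·x), and each of sin², cos² integrates to L/2 = 1 over (0, 2).
∫_0^2 u² dx = 1, so ||u||_L² = 1.
∫_0^2 (u')² dx = 9*π^2/4, so ||u'||_L² = 3*π/2.
Ratio ||u||_L² / ||u'||_L² = 2/(3*π).
Sharp Poincaré constant on H^1_0(0, 2) is C_P = L/π = 2/π, achieved by sin(π/2·x).
This is the k = 3 harmonic; the ratio L/(kπ) is strictly less than C_P = L/π, consistent with the sharp inequality ||u||_L² ≤ C_P ||u'||_L².


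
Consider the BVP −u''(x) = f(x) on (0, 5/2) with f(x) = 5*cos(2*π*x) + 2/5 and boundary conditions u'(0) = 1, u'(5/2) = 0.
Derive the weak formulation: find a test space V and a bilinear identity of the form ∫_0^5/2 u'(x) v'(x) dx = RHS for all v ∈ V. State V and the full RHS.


V = H^1(0, 5/2) (v unrestricted at boundary; u is determined up to an additive constant); weak form: ∫_0^5/2 u'v' dx = ∫_0^5/2 (5*cos(2*π*x) + 2/5) v dx − v(0) for all v ∈ V.

Multiply both sides by a test function v and integrate from 0 to 5/2:
  ∫_0^5/2 −u''(x) v(x) dx = ∫_0^5/2 f(x) v(x) dx.
Integrate the LHS by parts once:
  ∫_0^5/2 −u'' v dx = −[u'(x) v(x)]_0^5/2 + ∫_0^5/2 u'(x) v'(x) dx.
Thus ∫_0^5/2 u'(x) v'(x) dx = ∫_0^5/2 f(x) v(x) dx + [u'(x) v(x)]_0^5/2.
Choose V so that boundary terms are either known or forced to vanish.
u has inhomogeneous Neumann u'(0) = 1, u'(5/2) = 0. [u' v]_0^5/2 = (0)·v(5/2) − (1)·v(0) = − v(0). Take V = H^1(0, 5/2); boundary term becomes part of RHS.
Weak formulation: find u (satisfying any essential BC) such that ∫_0^5/2 u'(x) v'(x) dx = ∫_0^5/2 f v dx − v(0) for all v ∈ V (Neumann data are natural BCs: they enter the RHS as boundary terms).
Substituting f(x) = 5*cos(2*π*x) + 2/5, the right-hand side is ∫_0^5/2 (5*cos(2*π*x) + 2/5) v dx − v(0).
Compatibility check (pure Neumann): taking v ≡ 1 ∈ V gives 0 = ∫_0^5/2 f dx + (0) − (1), i.e. ∫_0^5/2 f dx must equal u'(0) − u'(5/2) = 1. Indeed ∫_0^5/2 (5*cos(2*π*x) + 2/5) dx = 1, so the data are compatible. The solution is then unique only up to an additive constant (fix it e.g. by requiring ∫_0^5/2 u dx = 0).


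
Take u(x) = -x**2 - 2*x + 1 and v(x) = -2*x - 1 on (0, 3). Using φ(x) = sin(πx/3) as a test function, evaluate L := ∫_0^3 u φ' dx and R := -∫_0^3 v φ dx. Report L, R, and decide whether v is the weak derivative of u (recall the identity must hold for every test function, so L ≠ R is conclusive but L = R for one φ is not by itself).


LHS = 30/π, RHS = 24/π. No, v is not the weak derivative of u.

u(x) = -x**2 - 2*x + 1, classical derivative u'(x) = -2*x - 2.
φ(x) = sin(πx/3), so φ'(x) = π*cos(π*x/3)/3.
Note φ(0) = φ(3) = 0, so the boundary term u·φ vanishes.
LHS = ∫_0^3 u(x) φ'(x) dx = ∫_0^3 (-π*x^2*cos(π*x/3)/3 - 2*π*x*cos(π*x/3)/3 + π*cos(π*x/3)/3) dx. Term by term:
  ∫_0^3 π*cos(π*x/3)/3 dx = 0;  ∫_0^3 -2*π*x*cos(π*x/3)/3 dx = 12/π;  ∫_0^3 -π*x^2*cos(π*x/3)/3 dx = 18/π.
Sum: 0 + 12/π + 18/π = 30/π.
So LHS = 30/π.
∫_0^3 v(x) φ(x) dx = ∫_0^3 (-2*x*sin(π*x/3) - sin(π*x/3)) dx. Term by term:
  ∫_0^3 -sin(π*x/3) dx = -6/π;  ∫_0^3 -2*x*sin(π*x/3) dx = -18/π.
Sum: -6/π − 18/π = -24/π.
So RHS = -∫_0^3 v(x) φ(x) dx = 24/π.
LHS − RHS = 6/π ≠ 0, so the identity fails.
(For a valid weak derivative the identity must hold for EVERY test function, in particular this one. The failure shows v is NOT the weak derivative of u.)
Correct weak derivative would be u'(x) = -2*x - 2.


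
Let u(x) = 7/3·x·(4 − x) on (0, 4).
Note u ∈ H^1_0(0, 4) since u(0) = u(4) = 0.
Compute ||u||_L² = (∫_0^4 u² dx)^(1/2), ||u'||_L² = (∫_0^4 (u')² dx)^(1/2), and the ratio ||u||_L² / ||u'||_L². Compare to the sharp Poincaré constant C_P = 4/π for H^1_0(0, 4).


||u||_L² / ||u'||_L² = 2*sqrt(10)/5 < C_P = 4/π.

u(x) = 7/3·x·(4 − x), so u'(x) = 28/3 - 14*x/3.
u(x) = 7/3·x·(4 − x) vanishes at x = 0 and x = 4, so u ∈ H^1_0(0, 4). Differentiate via the product rule and integrate the resulting polynomials term by term.
  ∫_0^4 u² dx = ∫_0^4 (49*x^4/9 - 392*x^3/9 + 784*x^2/9) dx. Term by term:
    ∫_0^4 49*x^4/9 dx = 50176/45;  ∫_0^4 -392*x^3/9 dx = -25088/9;  ∫_0^4 784*x^2/9 dx = 50176/27.
  Sum: 50176/45 − 25088/9 + 50176/27 = 25088/135.
  ∫_0^4 (u')² dx = ∫_0^4 (196*x^2/9 - 784*x/9 + 784/9) dx. Term by term:
    ∫_0^4 196*x^2/9 dx = 12544/27;  ∫_0^4 -784*x/9 dx = -6272/9;  ∫_0^4 784/9 dx = 3136/9.
  Sum: 12544/27 − 6272/9 + 3136/9 = 3136/27.
∫_0^4 u² dx = 25088/135, so ||u||_L² = 112*sqrt(30)/45.
∫_0^4 (u')² dx = 3136/27, so ||u'||_L² = 56*sqrt(3)/9.
Ratio ||u||_L² / ||u'||_L² = 2*sqrt(10)/5.
Sharp Poincaré constant on H^1_0(0, 4) is C_P = L/π = 4/π, achieved by sin(π/4·x).
A polynomial bump cannot attain the sharp Poincaré constant (only the first sine eigenfunction does), so the ratio is strictly less than C_P, consistent with ||u||_L² ≤ C_P ||u'||_L².


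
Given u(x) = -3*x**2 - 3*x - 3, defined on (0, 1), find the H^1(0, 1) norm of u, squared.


||u||_{H^1}^2 = 723/10

The H^1 norm (squared) on an interval (0, L) is
  ||u||_{H^1}^2 = ∫_0^L u(x)^2 dx + ∫_0^L u'(x)^2 dx.
Compute u'(x) = -6*x - 3.
Then u(x)^2 = 9*x**4 + 18*x**3 + 27*x**2 + 18*x + 9 and u'(x)^2 = 36*x**2 + 36*x + 9.
Integrate each monomial from 0 to 1 using ∫_0^1 c·x^n dx = c·1^(n+1)/(n+1):
  ∫_0^1 u(x)^2 dx = ∫_0^1 (9*x^4 + 18*x^3 + 27*x^2 + 18*x + 9) dx. Term by term:
    ∫_0^1 9*x^4 dx = 9/5;  ∫_0^1 18*x^3 dx = 9/2;  ∫_0^1 27*x^2 dx = 9;
    ∫_0^1 18*x dx = 9;  ∫_0^1 9 dx = 9.
  Sum: 9/5 + 9/2 + 9 + 9 + 9 = 333/10.
  ∫_0^1 u'(x)^2 dx = ∫_0^1 (36*x^2 + 36*x + 9) dx. Term by term:
    ∫_0^1 36*x^2 dx = 12;  ∫_0^1 36*x dx = 18;  ∫_0^1 9 dx = 9.
  Sum: 12 + 18 + 9 = 39.
Adding: ||u||_{H^1}^2 = 333/10 + 39 = 723/10.


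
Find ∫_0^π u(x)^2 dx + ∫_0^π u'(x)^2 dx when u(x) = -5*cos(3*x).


||u||_{H^1(0,π)}^2 = 125*π

u'(x) = 15*sin(3*x).
Expand u² and (u')² and integrate term by term on (0, π), using: for integers n ≥ 1, ∫_0^π sin²(nx) dx = ∫_0^π cos²(nx) dx = π/2; for n ≠ n', ∫_0^π sin(nx)sin(n'x) dx = ∫_0^π cos(nx)cos(n'x) dx = 0; and by product-to-sum, ∫_0^π sin(nx)cos(n'x) dx = ½∫_0^π [sin((n+n')x) + sin((n−n')x)] dx, which is 0 when n+n' is even and 2n/(n²−n'²) when n+n' is odd (it need not vanish on (0, π)).
  u² squared terms: (-5)²·∫cos(3x)² dx = 25·π/2 = 25*π/2.
  So ∫_0^π u² dx = 25*π/2.
  (u')² squared terms: (15)²·∫sin(3x)² dx = 225·π/2 = 225*π/2.
  So ∫_0^π (u')² dx = 225*π/2.
||u||_{H^1}^2 = (25*π/2) + (225*π/2) = 125*π.


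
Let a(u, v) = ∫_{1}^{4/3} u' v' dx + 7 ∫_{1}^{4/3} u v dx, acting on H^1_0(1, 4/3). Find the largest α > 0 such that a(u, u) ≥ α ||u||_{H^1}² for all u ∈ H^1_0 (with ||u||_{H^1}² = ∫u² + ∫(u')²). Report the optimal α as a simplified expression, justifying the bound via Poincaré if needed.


α = 1

Coercivity of a(·,·) on H^1_0(1, 4/3) means a(u, u) ≥ α ||u||_{H^1}² for every u ∈ H^1_0.
The interval has length L = 1/3, and Poincaré/coercivity depend only on L. Here a(u, u) = ∫(u')² + (7)·∫u².
Here c = 7 ≥ 1, so a(u,u) = ∫(u')² + c∫u² ≥ ∫(u')² + ∫u² = ||u||_{H^1}², i.e. α = 1 works. No larger α is possible: a(u,u) ≥ α||u||_{H^1}² means (1−α)∫(u')² ≥ (α−c)∫u², and for the modes u_n = sin(nπ(x−x₀)/L) (x₀ the left endpoint) one has ∫u_n²/∫(u_n')² = (L/(nπ))² → 0, so a(u_n,u_n)/||u_n||_{H^1}² → 1. Hence the optimal constant is α = 1.
Therefore α = 1.


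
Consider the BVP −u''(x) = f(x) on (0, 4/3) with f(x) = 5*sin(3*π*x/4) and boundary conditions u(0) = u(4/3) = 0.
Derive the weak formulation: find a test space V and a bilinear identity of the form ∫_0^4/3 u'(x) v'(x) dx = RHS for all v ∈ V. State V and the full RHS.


V = H^1_0(0, 4/3) (so v(0) = v(4/3) = 0); weak form: ∫_0^4/3 u'v' dx = ∫_0^4/3 (5*sin(3*π*x/4)) v dx for all v ∈ V.

Multiply both sides by a test function v and integrate from 0 to 4/3:
  ∫_0^4/3 −u''(x) v(x) dx = ∫_0^4/3 f(x) v(x) dx.
Integrate the LHS by parts once:
  ∫_0^4/3 −u'' v dx = −[u'(x) v(x)]_0^4/3 + ∫_0^4/3 u'(x) v'(x) dx.
Thus ∫_0^4/3 u'(x) v'(x) dx = ∫_0^4/3 f(x) v(x) dx + [u'(x) v(x)]_0^4/3.
Choose V so that boundary terms are either known or forced to vanish.
u is Dirichlet: u(0) = u(4/3) = 0. Let V = H^1_0(0, 4/3); then v(0) = v(4/3) = 0, and [u' v]_0^4/3 = 0.
Weak formulation: find u (satisfying any essential BC) such that ∫_0^4/3 u'(x) v'(x) dx = ∫_0^4/3 f v dx for all v ∈ V.
Substituting f(x) = 5*sin(3*π*x/4), the right-hand side is ∫_0^4/3 (5*sin(3*π*x/4)) v dx.


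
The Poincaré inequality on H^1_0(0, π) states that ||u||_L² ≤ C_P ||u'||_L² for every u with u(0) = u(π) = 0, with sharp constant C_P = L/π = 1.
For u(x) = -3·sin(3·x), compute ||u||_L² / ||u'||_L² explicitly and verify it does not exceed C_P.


||u||_L² / ||u'||_L² = 1/3 < C_P = 1.

u(x) = -3·sin(3·x), so u'(x) = -9*cos(3*x).
Writing u(x) = A·sin(kπx/L) with A = -3 and k = 3, use ∫_0^L sin²(kπx/L) dx = L/2 and ∫_0^L cos²(kπx/L) dx = L/2.
u² = 9·sin²(3·x) and (u')² = 81·cos²(3·x), and each of sin², cos² integrates to L/2 = π/2 over (0, π).
∫_0^π u² dx = 9*π/2, so ||u||_L² = 3*sqrt(2)*sqrt(π)/2.
∫_0^π (u')² dx = 81*π/2, so ||u'||_L² = 9*sqrt(2)*sqrt(π)/2.
Ratio ||u||_L² / ||u'||_L² = 1/3.
Sharp Poincaré constant on H^1_0(0, π) is C_P = L/π = 1, achieved by sin(x).
This is the k = 3 harmonic; the ratio L/(kπ) is strictly less than C_P = L/π, consistent with the sharp inequality ||u||_L² ≤ C_P ||u'||_L².


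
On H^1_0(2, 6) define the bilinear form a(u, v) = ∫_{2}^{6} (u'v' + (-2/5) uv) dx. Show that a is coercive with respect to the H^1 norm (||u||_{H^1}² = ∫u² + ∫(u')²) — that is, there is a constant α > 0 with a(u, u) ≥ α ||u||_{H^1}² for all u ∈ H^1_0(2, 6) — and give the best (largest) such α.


α = (-32/5 + π^2)/(π^2 + 16)

Coercivity of a(·,·) on H^1_0(2, 6) means a(u, u) ≥ α ||u||_{H^1}² for every u ∈ H^1_0.
The interval has length L = 4, and Poincaré/coercivity depend only on L. Here a(u, u) = ∫(u')² + (-2/5)·∫u².
Here c = -2/5 < 0 with |c| < (π/L)² = π^2/16, so coercivity still holds. The condition a(u,u) ≥ α||u||_{H^1}² reads (1−α)∫(u')² ≥ (α−c)∫u². Any admissible α is ≤ 1 (rapidly oscillating u have ∫u²/∫(u')² → 0), and α = 1 would force 0 ≥ (1−c)∫u², impossible since c < 1; so 1−α > 0. By the sharp Poincaré inequality on H^1_0 of an interval of length L, ∫(u')² ≥ (π/L)²∫u² with equality for the first sine mode sin(π(x−x₀)/L) (x₀ the left endpoint), so the inequality holds for all u iff (1−α)(π/L)² ≥ α − c, i.e. α ≤ ((π/L)² + c)/((π/L)² + 1) = (1 + c(L/π)²)/(1 + (L/π)²). (Direct route, valid since c ≤ 0: Poincaré gives c∫u² ≥ c(L/π)²∫(u')², so a(u,u) ≥ (1 + c(L/π)²)∫(u')², while ||u||_{H^1}² ≤ (1 + (L/π)²)∫(u')²; dividing yields the same α.) With (π/L)² = π^2/16 and c = -2/5, the largest admissible constant is α = ((π/L)² + c)/((π/L)² + 1).
Simplifying, α = (-32/5 + π^2)/(π^2 + 16).


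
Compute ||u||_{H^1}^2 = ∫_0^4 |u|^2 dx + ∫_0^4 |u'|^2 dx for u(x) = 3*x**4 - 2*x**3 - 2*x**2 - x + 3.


||u||_{H^1}^2 = 13289448/35

The H^1 norm (squared) on an interval (0, L) is
  ||u||_{H^1}^2 = ∫_0^L u(x)^2 dx + ∫_0^L u'(x)^2 dx.
Compute u'(x) = 12*x**3 - 6*x**2 - 4*x - 1.
Then u(x)^2 = 9*x**8 - 12*x**7 - 8*x**6 + 2*x**5 + 26*x**4 - 8*x**3 - 11*x**2 - 6*x + 9 and u'(x)^2 = 144*x**6 - 144*x**5 - 60*x**4 + 24*x**3 + 28*x**2 + 8*x + 1.
Integrate each monomial from 0 to 4 using ∫_0^4 c·x^n dx = c·4^(n+1)/(n+1):
  ∫_0^4 u(x)^2 dx = ∫_0^4 (9*x^8 - 12*x^7 - 8*x^6 + 2*x^5 + 26*x^4 - 8*x^3 - 11*x^2 - 6*x + 9) dx. Term by term:
    ∫_0^4 9*x^8 dx = 262144;  ∫_0^4 -12*x^7 dx = -98304;  ∫_0^4 -8*x^6 dx = -131072/7;
    ∫_0^4 2*x^5 dx = 4096/3;  ∫_0^4 26*x^4 dx = 26624/5;  ∫_0^4 -8*x^3 dx = -512;
    ∫_0^4 -11*x^2 dx = -704/3;  ∫_0^4 -6*x dx = -48;  ∫_0^4 9 dx = 36.
  Sum: 262144 − 98304 − 131072/7 + 4096/3 + 26624/5 − 512 − 704/3 − 48 + 36 = 15859924/105.
  ∫_0^4 u'(x)^2 dx = ∫_0^4 (144*x^6 - 144*x^5 - 60*x^4 + 24*x^3 + 28*x^2 + 8*x + 1) dx. Term by term:
    ∫_0^4 144*x^6 dx = 2359296/7;  ∫_0^4 -144*x^5 dx = -98304;  ∫_0^4 -60*x^4 dx = -12288;
    ∫_0^4 24*x^3 dx = 1536;  ∫_0^4 28*x^2 dx = 1792/3;  ∫_0^4 8*x dx = 64;
    ∫_0^4 1 dx = 4.
  Sum: 2359296/7 − 98304 − 12288 + 1536 + 1792/3 + 64 + 4 = 4801684/21.
Adding: ||u||_{H^1}^2 = 15859924/105 + 4801684/21 = 13289448/35.


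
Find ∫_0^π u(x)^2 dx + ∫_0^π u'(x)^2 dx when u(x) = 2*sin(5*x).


||u||_{H^1(0,π)}^2 = 52*π

u'(x) = 10*cos(5*x).
Expand u² and (u')² and integrate term by term on (0, π), using: for integers n ≥ 1, ∫_0^π sin²(nx) dx = ∫_0^π cos²(nx) dx = π/2; for n ≠ n', ∫_0^π sin(nx)sin(n'x) dx = ∫_0^π cos(nx)cos(n'x) dx = 0; and by product-to-sum, ∫_0^π sin(nx)cos(n'x) dx = ½∫_0^π [sin((n+n')x) + sin((n−n')x)] dx, which is 0 when n+n' is even and 2n/(n²−n'²) when n+n' is odd (it need not vanish on (0, π)).
  u² squared terms: (2)²·∫sin(5x)² dx = 4·π/2 = 2*π.
  So ∫_0^π u² dx = 2*π.
  (u')² squared terms: (10)²·∫cos(5x)² dx = 100·π/2 = 50*π.
  So ∫_0^π (u')² dx = 50*π.
||u||_{H^1}^2 = (2*π) + (50*π) = 52*π.


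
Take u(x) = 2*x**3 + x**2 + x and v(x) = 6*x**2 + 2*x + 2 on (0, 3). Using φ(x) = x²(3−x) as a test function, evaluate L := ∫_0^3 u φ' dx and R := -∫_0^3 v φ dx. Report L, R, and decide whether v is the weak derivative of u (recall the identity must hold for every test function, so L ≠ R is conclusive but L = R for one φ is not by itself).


LHS = -3537/20, RHS = -918/5. No, v is not the weak derivative of u.

u(x) = 2*x**3 + x**2 + x, classical derivative u'(x) = 6*x**2 + 2*x + 1.
φ(x) = x²(3−x), so φ'(x) = 3*x*(2 - x).
Note φ(0) = φ(3) = 0, so the boundary term u·φ vanishes.
LHS = ∫_0^3 u(x) φ'(x) dx = ∫_0^3 (-6*x^5 + 9*x^4 + 3*x^3 + 6*x^2) dx. Term by term:
  ∫_0^3 -6*x^5 dx = -729;  ∫_0^3 9*x^4 dx = 2187/5;  ∫_0^3 3*x^3 dx = 243/4;
  ∫_0^3 6*x^2 dx = 54.
Sum: -729 + 2187/5 + 243/4 + 54 = -3537/20.
So LHS = -3537/20.
∫_0^3 v(x) φ(x) dx = ∫_0^3 (-6*x^5 + 16*x^4 + 4*x^3 + 6*x^2) dx. Term by term:
  ∫_0^3 -6*x^5 dx = -729;  ∫_0^3 16*x^4 dx = 3888/5;  ∫_0^3 4*x^3 dx = 81;
  ∫_0^3 6*x^2 dx = 54.
Sum: -729 + 3888/5 + 81 + 54 = 918/5.
So RHS = -∫_0^3 v(x) φ(x) dx = -918/5.
LHS − RHS = 27/4 ≠ 0, so the identity fails.
(For a valid weak derivative the identity must hold for EVERY test function, in particular this one. The failure shows v is NOT the weak derivative of u.)
Correct weak derivative would be u'(x) = 6*x**2 + 2*x + 1.


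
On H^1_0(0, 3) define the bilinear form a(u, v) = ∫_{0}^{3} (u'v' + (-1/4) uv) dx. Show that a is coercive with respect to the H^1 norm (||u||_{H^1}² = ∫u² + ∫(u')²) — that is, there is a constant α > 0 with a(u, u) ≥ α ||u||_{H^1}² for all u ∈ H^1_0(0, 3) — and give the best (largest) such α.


α = (-9/4 + π^2)/(9 + π^2)

Coercivity of a(·,·) on H^1_0(0, 3) means a(u, u) ≥ α ||u||_{H^1}² for every u ∈ H^1_0.
The interval has length L = 3, and Poincaré/coercivity depend only on L. Here a(u, u) = ∫(u')² + (-1/4)·∫u².
Here c = -1/4 < 0 with |c| < (π/L)² = π^2/9, so coercivity still holds. The condition a(u,u) ≥ α||u||_{H^1}² reads (1−α)∫(u')² ≥ (α−c)∫u². Any admissible α is ≤ 1 (rapidly oscillating u have ∫u²/∫(u')² → 0), and α = 1 would force 0 ≥ (1−c)∫u², impossible since c < 1; so 1−α > 0. By the sharp Poincaré inequality on H^1_0 of an interval of length L, ∫(u')² ≥ (π/L)²∫u² with equality for the first sine mode sin(π(x−x₀)/L) (x₀ the left endpoint), so the inequality holds for all u iff (1−α)(π/L)² ≥ α − c, i.e. α ≤ ((π/L)² + c)/((π/L)² + 1) = (1 + c(L/π)²)/(1 + (L/π)²). (Direct route, valid since c ≤ 0: Poincaré gives c∫u² ≥ c(L/π)²∫(u')², so a(u,u) ≥ (1 + c(L/π)²)∫(u')², while ||u||_{H^1}² ≤ (1 + (L/π)²)∫(u')²; dividing yields the same α.) With (π/L)² = π^2/9 and c = -1/4, the largest admissible constant is α = ((π/L)² + c)/((π/L)² + 1).
Simplifying, α = (-9/4 + π^2)/(9 + π^2).


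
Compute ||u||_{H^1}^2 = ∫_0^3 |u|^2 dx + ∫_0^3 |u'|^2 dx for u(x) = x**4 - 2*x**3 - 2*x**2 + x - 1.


||u||_{H^1}^2 = 39309/70

The H^1 norm (squared) on an interval (0, L) is
  ||u||_{H^1}^2 = ∫_0^L u(x)^2 dx + ∫_0^L u'(x)^2 dx.
Compute u'(x) = 4*x**3 - 6*x**2 - 4*x + 1.
Then u(x)^2 = x**8 - 4*x**7 + 10*x**5 - 2*x**4 + 5*x**2 - 2*x + 1 and u'(x)^2 = 16*x**6 - 48*x**5 + 4*x**4 + 56*x**3 + 4*x**2 - 8*x + 1.
Integrate each monomial from 0 to 3 using ∫_0^3 c·x^n dx = c·3^(n+1)/(n+1):
  ∫_0^3 u(x)^2 dx = ∫_0^3 (x^8 - 4*x^7 + 10*x^5 - 2*x^4 + 5*x^2 - 2*x + 1) dx. Term by term:
    ∫_0^3 x^8 dx = 2187;  ∫_0^3 -4*x^7 dx = -6561/2;  ∫_0^3 10*x^5 dx = 1215;
    ∫_0^3 -2*x^4 dx = -486/5;  ∫_0^3 5*x^2 dx = 45;  ∫_0^3 -2*x dx = -9;
    ∫_0^3 1 dx = 3.
  Sum: 2187 − 6561/2 + 1215 − 486/5 + 45 − 9 + 3 = 633/10.
  ∫_0^3 u'(x)^2 dx = ∫_0^3 (16*x^6 - 48*x^5 + 4*x^4 + 56*x^3 + 4*x^2 - 8*x + 1) dx. Term by term:
    ∫_0^3 16*x^6 dx = 34992/7;  ∫_0^3 -48*x^5 dx = -5832;  ∫_0^3 4*x^4 dx = 972/5;
    ∫_0^3 56*x^3 dx = 1134;  ∫_0^3 4*x^2 dx = 36;  ∫_0^3 -8*x dx = -36;
    ∫_0^3 1 dx = 3.
  Sum: 34992/7 − 5832 + 972/5 + 1134 + 36 − 36 + 3 = 17439/35.
Adding: ||u||_{H^1}^2 = 633/10 + 17439/35 = 39309/70.


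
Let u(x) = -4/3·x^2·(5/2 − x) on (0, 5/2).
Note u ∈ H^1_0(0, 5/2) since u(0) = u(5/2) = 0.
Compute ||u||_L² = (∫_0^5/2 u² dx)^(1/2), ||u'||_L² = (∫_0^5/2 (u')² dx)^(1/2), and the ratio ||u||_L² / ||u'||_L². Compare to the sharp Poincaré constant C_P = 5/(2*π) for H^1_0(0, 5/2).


||u||_L² / ||u'||_L² = 5*sqrt(14)/28 < C_P = 5/(2*π).

u(x) = -4/3·x^2·(5/2 − x), so u'(x) = 4*x*(3*x - 5)/3.
u(x) = -4/3·x^2·(5/2 − x) vanishes at x = 0 and x = 5/2, so u ∈ H^1_0(0, 5/2). Differentiate via the product rule and integrate the resulting polynomials term by term.
  ∫_0^5/2 u² dx = ∫_0^5/2 (16*x^6/9 - 80*x^5/9 + 100*x^4/9) dx. Term by term:
    ∫_0^5/2 16*x^6/9 dx = 78125/504;  ∫_0^5/2 -80*x^5/9 dx = -78125/216;  ∫_0^5/2 100*x^4/9 dx = 15625/72.
  Sum: 78125/504 − 78125/216 + 15625/72 = 15625/1512.
  ∫_0^5/2 (u')² dx = ∫_0^5/2 (16*x^4 - 160*x^3/3 + 400*x^2/9) dx. Term by term:
    ∫_0^5/2 16*x^4 dx = 625/2;  ∫_0^5/2 -160*x^3/3 dx = -3125/6;  ∫_0^5/2 400*x^2/9 dx = 6250/27.
  Sum: 625/2 − 3125/6 + 6250/27 = 625/27.
∫_0^5/2 u² dx = 15625/1512, so ||u||_L² = 125*sqrt(42)/252.
∫_0^5/2 (u')² dx = 625/27, so ||u'||_L² = 25*sqrt(3)/9.
Ratio ||u||_L² / ||u'||_L² = 5*sqrt(14)/28.
Sharp Poincaré constant on H^1_0(0, 5/2) is C_P = L/π = 5/(2*π), achieved by sin(2*π/5·x).
A polynomial bump cannot attain the sharp Poincaré constant (only the first sine eigenfunction does), so the ratio is strictly less than C_P, consistent with ||u||_L² ≤ C_P ||u'||_L².


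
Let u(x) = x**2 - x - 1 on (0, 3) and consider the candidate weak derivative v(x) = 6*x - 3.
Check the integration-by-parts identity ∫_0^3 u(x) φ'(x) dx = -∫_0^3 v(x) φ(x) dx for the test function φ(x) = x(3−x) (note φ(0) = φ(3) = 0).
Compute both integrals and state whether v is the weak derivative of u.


LHS = -9, RHS = -27. No, v is not the weak derivative of u.

u(x) = x**2 - x - 1, classical derivative u'(x) = 2*x - 1.
φ(x) = x(3−x), so φ'(x) = 3 - 2*x.
Note φ(0) = φ(3) = 0, so the boundary term u·φ vanishes.
LHS = ∫_0^3 u(x) φ'(x) dx = ∫_0^3 (-2*x^3 + 5*x^2 - x - 3) dx. Term by term:
  ∫_0^3 -2*x^3 dx = -81/2;  ∫_0^3 5*x^2 dx = 45;  ∫_0^3 -x dx = -9/2;
  ∫_0^3 -3 dx = -9.
Sum: -81/2 + 45 − 9/2 − 9 = -9.
So LHS = -9.
∫_0^3 v(x) φ(x) dx = ∫_0^3 (-6*x^3 + 21*x^2 - 9*x) dx. Term by term:
  ∫_0^3 -6*x^3 dx = -243/2;  ∫_0^3 21*x^2 dx = 189;  ∫_0^3 -9*x dx = -81/2.
Sum: -243/2 + 189 − 81/2 = 27.
So RHS = -∫_0^3 v(x) φ(x) dx = -27.
LHS − RHS = 18 ≠ 0, so the identity fails.
(For a valid weak derivative the identity must hold for EVERY test function, in particular this one. The failure shows v is NOT the weak derivative of u.)
Correct weak derivative would be u'(x) = 2*x - 1.
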